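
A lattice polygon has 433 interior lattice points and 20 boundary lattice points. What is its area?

Pick's theorem states A = I + B/2 − 1, so A = 433 + 20/2 − 1 = 442.

442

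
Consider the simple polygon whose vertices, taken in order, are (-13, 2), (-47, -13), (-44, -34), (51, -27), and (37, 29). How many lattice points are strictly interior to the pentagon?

The shoelace formula gives twice the area as |[(-13)·(-13) − (-47)·2] + [(-47)·(-34) − (-44)·(-13)] + [(-44)·(-27) − 51·(-34)] + [51·29 − 37·(-27)] + [37·2 − (-13)·29]| = 7140, so the area is 3570.
The number of boundary lattice points is Σ gcd(|Δx|,|Δy|) = gcd(34,15) + gcd(3,21) + gcd(95,7) + gcd(14,56) + gcd(50,27) = 1+3+1+14+1 = 20.
Pick's theorem gives I = A − B/2 + 1 = 3570 − 20/2 + 1 = 3561.

3561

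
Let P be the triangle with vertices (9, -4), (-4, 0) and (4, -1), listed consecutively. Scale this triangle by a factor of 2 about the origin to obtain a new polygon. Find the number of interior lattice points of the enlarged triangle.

Using the shoelace formula, 2A = |[9·0 − (-4)·(-4)] + [(-4)·(-1) − 4·0] + [4·(-4) − 9·(-1)]| = 19, so the area is 19/2.
The number of boundary lattice points is Σ gcd(|Δx|,|Δy|) = gcd(13,4) + gcd(8,1) + gcd(5,3) = 1+1+1 = 3.
Scaling by 2 multiplies the area by 2² = 4 (so the new area is 38) and multiplies the boundary lattice-point count by 2, giving 6.
By Pick's theorem, the interior count of the dilated polygon is 38 − 6/2 + 1 = 36.

36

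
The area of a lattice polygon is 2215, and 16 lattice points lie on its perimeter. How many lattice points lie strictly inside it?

From Pick's theorem, I = A − B/2 + 1 = 2215 − 16/2 + 1 = 2208.

2208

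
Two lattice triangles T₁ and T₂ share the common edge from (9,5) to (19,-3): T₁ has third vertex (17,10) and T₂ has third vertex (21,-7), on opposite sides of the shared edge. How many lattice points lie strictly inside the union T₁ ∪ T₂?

The union is the simple quadrilateral with vertices (9,5), (17,10), (19,-3), (21,-7) in order.
Using the shoelace formula, 2A = |(9·10 − 17·5) + (17·(-3) − 19·10) + (19·(-7) − 21·(-3)) + (21·5 − 9·(-7))| = 138, so the area is 69.
Summing gcd(|Δx|,|Δy|) over the edges gives the boundary count: gcd(8,5) + gcd(2,13) + gcd(2,4) + gcd(12,12) = 1+1+2+12 = 16.
By Pick's theorem I = A − B/2 + 1 = 69 − 16/2 + 1 = 62.

62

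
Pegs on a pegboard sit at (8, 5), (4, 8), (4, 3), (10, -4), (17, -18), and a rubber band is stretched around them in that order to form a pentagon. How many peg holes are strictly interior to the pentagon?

Using the shoelace formula, 2A = |[8·8 − 4·5] + [4·3 − 4·8] + [4·(-4) − 10·3] + [10·(-18) − 17·(-4)] + [17·5 − 8·(-18)]| = 95, so the area is 47.5.
Summing gcd(|Δx|,|Δy|) over the edges gives the boundary count: gcd(4,3) + gcd(0,5) + gcd(6,7) + gcd(7,14) + gcd(9,23) = 1+5+1+7+1 = 15.
By Pick's theorem A = I + B/2 − 1, so I = 47.5 − 15/2 + 1 = 41.

41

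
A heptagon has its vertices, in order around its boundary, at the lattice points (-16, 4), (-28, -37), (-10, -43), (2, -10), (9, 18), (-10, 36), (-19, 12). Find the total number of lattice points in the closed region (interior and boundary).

Using the shoelace formula, 2A = |[(-16)·(-37) − (-28)·4] + [(-28)·(-43) − (-10)·(-37)] + [(-10)·(-10) − 2·(-43)] + [2·18 − 9·(-10)] + [9·36 − (-10)·18] + [(-10)·12 − (-19)·36] + [(-19)·4 − (-16)·12]| = 3034, so the area is 1517.
Summing gcd(|Δx|,|Δy|) over the edges gives the boundary count: gcd(12,41) + gcd(18,6) + gcd(12,33) + gcd(7,28) + gcd(19,18) + gcd(9,24) + gcd(3,8) = 1+6+3+7+1+3+1 = 22.
Pick's theorem gives I = A − B/2 + 1 = 1517 − 22/2 + 1 = 1507, so the closed region contains I + B = 1507 + 22 = 1529 lattice points.

1529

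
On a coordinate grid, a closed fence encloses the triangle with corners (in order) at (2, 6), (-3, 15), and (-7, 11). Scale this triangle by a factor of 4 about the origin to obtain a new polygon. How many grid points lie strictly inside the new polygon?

By the shoelace formula, twice the signed area is |[2·15 − (-3)·6] + [(-3)·11 − (-7)·15] + [(-7)·6 − 2·11]| = 56, so the area is 28.
The number of boundary lattice points is Σ gcd(|Δx|,|Δy|) = gcd(5,9) + gcd(4,4) + gcd(9,5) = 1+4+1 = 6.
Scaling by 4 multiplies the area by 4² = 16 (so the new area is 448) and multiplies the boundary lattice-point count by 4, giving 24.
By Pick's theorem, the interior count of the dilated polygon is 448 − 24/2 + 1 = 437.

437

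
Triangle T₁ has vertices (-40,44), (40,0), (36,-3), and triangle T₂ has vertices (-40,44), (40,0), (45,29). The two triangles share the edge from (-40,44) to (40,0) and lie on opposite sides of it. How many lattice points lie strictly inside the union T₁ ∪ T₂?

1475

The union is the simple quadrilateral with vertices (-40,44), (36,-3), (40,0), (45,29) in order.
The shoelace formula gives twice the area as |((-40)·(-3) − 36·44) + (36·0 − 40·(-3)) + (40·29 − 45·0) + (45·44 − (-40)·29)| = 2956, so the area is 1478.
The number of boundary lattice points is Σ gcd(|Δx|,|Δy|) = gcd(76,47) + gcd(4,3) + gcd(5,29) + gcd(85,15) = 1+1+1+5 = 8.
By Pick's theorem I = A − B/2 + 1 = 1478 − 8/2 + 1 = 1475.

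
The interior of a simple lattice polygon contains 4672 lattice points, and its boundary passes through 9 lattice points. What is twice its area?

Pick's theorem states A = I + B/2 − 1, so A = 4672 + 9/2 − 1 = 9351/2.
Hence 2A = 9351.

9351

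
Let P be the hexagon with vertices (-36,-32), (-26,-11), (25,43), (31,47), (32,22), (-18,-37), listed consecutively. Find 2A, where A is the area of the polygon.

The shoelace formula gives twice the area as |[(-36)·(-11) − (-26)·(-32)] + [(-26)·43 − 25·(-11)] + [25·47 − 31·43] + [31·22 − 32·47] + [32·(-37) − (-18)·22] + [(-18)·(-32) − (-36)·(-37)]| = 3803, so the area is 1901.5.

3803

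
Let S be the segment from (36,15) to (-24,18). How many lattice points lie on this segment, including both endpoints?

4

The number of lattice points on a segment between lattice points is gcd(|Δx|,|Δy|) + 1 = gcd(60,3) + 1 = 3 + 1 = 4.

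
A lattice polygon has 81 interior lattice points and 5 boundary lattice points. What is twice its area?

165

Pick's theorem states A = I + B/2 − 1, so A = 81 + 5/2 − 1 = 165/2.
Hence 2A = 165.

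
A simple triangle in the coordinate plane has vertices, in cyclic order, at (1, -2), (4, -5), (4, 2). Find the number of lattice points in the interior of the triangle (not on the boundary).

Using the shoelace formula, 2A = |(1·(-5) − 4·(-2)) + (4·2 − 4·(-5)) + (4·(-2) − 1·2)| = 21, so the area is 21/2.
Along each edge there are gcd(|Δx|,|Δy|)+1 lattice points, so counting each shared vertex once the boundary has gcd(3,3) + gcd(0,7) + gcd(3,4) = 3+7+1 = 11.
Pick's theorem gives I = A − B/2 + 1 = 21/2 − 11/2 + 1 = 6.

6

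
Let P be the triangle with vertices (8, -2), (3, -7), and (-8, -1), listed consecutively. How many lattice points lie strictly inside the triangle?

40

Using the shoelace formula, 2A = |[8·(-7) − 3·(-2)] + [3·(-1) − (-8)·(-7)] + [(-8)·(-2) − 8·(-1)]| = 85, so the area is 42.5.
Along each edge there are gcd(|Δx|,|Δy|)+1 lattice points, so counting each shared vertex once the boundary has gcd(5,5) + gcd(11,6) + gcd(16,1) = 5+1+1 = 7.
By Pick's theorem A = I + B/2 − 1, so I = 42.5 − 7/2 + 1 = 40.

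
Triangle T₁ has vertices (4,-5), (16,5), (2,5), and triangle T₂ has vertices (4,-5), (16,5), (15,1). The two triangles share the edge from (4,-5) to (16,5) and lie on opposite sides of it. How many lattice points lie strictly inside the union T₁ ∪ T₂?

The union is the simple quadrilateral with vertices (4,-5), (2,5), (16,5), (15,1) in order.
The shoelace formula gives twice the area as |[4·5 − 2·(-5)] + [2·5 − 16·5] + [16·1 − 15·5] + [15·(-5) − 4·1]| = 178, so the area is 89.
Along each edge there are gcd(|Δx|,|Δy|)+1 lattice points, so counting each shared vertex once the boundary has gcd(2,10) + gcd(14,0) + gcd(1,4) + gcd(11,6) = 2+14+1+1 = 18.
By Pick's theorem I = A − B/2 + 1 = 89 − 18/2 + 1 = 81.

81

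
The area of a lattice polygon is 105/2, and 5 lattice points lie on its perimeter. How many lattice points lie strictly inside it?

From Pick's theorem, I = A − B/2 + 1 = 105/2 − 5/2 + 1 = 51.

51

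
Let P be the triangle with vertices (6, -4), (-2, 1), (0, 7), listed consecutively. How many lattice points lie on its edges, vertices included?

4

Along each edge there are gcd(|Δx|,|Δy|)+1 lattice points, so counting each shared vertex once the boundary has gcd(8,5) + gcd(2,6) + gcd(6,11) = 1+2+1 = 4.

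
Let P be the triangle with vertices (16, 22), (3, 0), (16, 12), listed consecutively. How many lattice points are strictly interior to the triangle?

60

The shoelace formula gives twice the area as |[16·0 − 3·22] + [3·12 − 16·0] + [16·22 − 16·12]| = 130, so the area is 65.
Summing gcd(|Δx|,|Δy|) over the edges gives the boundary count: gcd(13,22) + gcd(13,12) + gcd(0,10) = 1+1+10 = 12.
Pick's theorem gives I = A − B/2 + 1 = 65 − 12/2 + 1 = 60.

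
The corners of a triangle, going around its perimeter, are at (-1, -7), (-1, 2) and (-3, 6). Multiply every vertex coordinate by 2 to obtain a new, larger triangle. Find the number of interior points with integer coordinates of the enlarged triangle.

The shoelace formula gives twice the area as |[(-1)·2 − (-1)·(-7)] + [(-1)·6 − (-3)·2] + [(-3)·(-7) − (-1)·6]| = 18, so the area is 9.
Along each edge there are gcd(|Δx|,|Δy|)+1 lattice points, so counting each shared vertex once the boundary has gcd(0,9) + gcd(2,4) + gcd(2,13) = 9+2+1 = 12.
Scaling by 2 multiplies the area by 2² = 4 (so the new area is 36) and multiplies the boundary lattice-point count by 2, giving 24.
By Pick's theorem, the interior count of the dilated polygon is 36 − 24/2 + 1 = 25.

25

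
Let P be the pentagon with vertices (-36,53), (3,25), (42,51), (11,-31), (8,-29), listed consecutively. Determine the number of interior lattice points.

By the shoelace formula, twice the signed area is |((-36)·25 − 3·53) + (3·51 − 42·25) + (42·(-31) − 11·51) + (11·(-29) − 8·(-31)) + (8·53 − (-36)·(-29))| = 4510, so the area is 2255.
The number of boundary lattice points is Σ gcd(|Δx|,|Δy|) = gcd(39,28) + gcd(39,26) + gcd(31,82) + gcd(3,2) + gcd(44,82) = 1+13+1+1+2 = 18.
Pick's theorem gives I = A − B/2 + 1 = 2255 − 18/2 + 1 = 2247.

2247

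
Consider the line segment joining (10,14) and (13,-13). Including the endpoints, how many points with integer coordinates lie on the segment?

4

The number of lattice points on a segment between lattice points is gcd(|Δx|,|Δy|) + 1 = gcd(3,27) + 1 = 3 + 1 = 4.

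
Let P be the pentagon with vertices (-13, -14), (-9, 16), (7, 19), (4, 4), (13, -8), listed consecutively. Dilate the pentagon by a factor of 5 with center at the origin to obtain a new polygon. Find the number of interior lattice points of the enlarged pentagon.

12911

Using the shoelace formula, 2A = |((-13)·16 − (-9)·(-14)) + ((-9)·19 − 7·16) + (7·4 − 4·19) + (4·(-8) − 13·4) + (13·(-14) − (-13)·(-8))| = 1035, so the area is 1035/2.
Along each edge there are gcd(|Δx|,|Δy|)+1 lattice points, so counting each shared vertex once the boundary has gcd(4,30) + gcd(16,3) + gcd(3,15) + gcd(9,12) + gcd(26,6) = 2+1+3+3+2 = 11.
Scaling by 5 multiplies the area by 5² = 25 (so the new area is 12937.5) and multiplies the boundary lattice-point count by 5, giving 55.
By Pick's theorem, the interior count of the dilated polygon is 12937.5 − 55/2 + 1 = 12911.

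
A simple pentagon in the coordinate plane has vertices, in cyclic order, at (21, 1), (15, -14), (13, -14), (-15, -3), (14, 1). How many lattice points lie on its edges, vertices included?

14

The number of boundary lattice points is Σ gcd(|Δx|,|Δy|) = gcd(6,15) + gcd(2,0) + gcd(28,11) + gcd(29,4) + gcd(7,0) = 3+2+1+1+7 = 14.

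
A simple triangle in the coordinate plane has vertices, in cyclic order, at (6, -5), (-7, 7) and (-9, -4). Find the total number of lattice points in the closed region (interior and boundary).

86

By the shoelace formula, twice the signed area is |[6·7 − (-7)·(-5)] + [(-7)·(-4) − (-9)·7] + [(-9)·(-5) − 6·(-4)]| = 167, so the area is 83.5.
Along each edge there are gcd(|Δx|,|Δy|)+1 lattice points, so counting each shared vertex once the boundary has gcd(13,12) + gcd(2,11) + gcd(15,1) = 1+1+1 = 3.
Pick's theorem gives I = A − B/2 + 1 = 83.5 − 3/2 + 1 = 83, so the closed region contains I + B = 83 + 3 = 86 lattice points.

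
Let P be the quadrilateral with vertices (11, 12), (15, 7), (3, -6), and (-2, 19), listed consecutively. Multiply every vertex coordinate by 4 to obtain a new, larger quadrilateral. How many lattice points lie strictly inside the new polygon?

3201

The shoelace formula gives twice the area as |(11·7 − 15·12) + (15·(-6) − 3·7) + (3·19 − (-2)·(-6)) + ((-2)·12 − 11·19)| = 402, so the area is 201.
Summing gcd(|Δx|,|Δy|) over the edges gives the boundary count: gcd(4,5) + gcd(12,13) + gcd(5,25) + gcd(13,7) = 1+1+5+1 = 8.
Scaling by 4 multiplies the area by 4² = 16 (so the new area is 3216) and multiplies the boundary lattice-point count by 4, giving 32.
By Pick's theorem, the interior count of the dilated polygon is 3216 − 32/2 + 1 = 3201.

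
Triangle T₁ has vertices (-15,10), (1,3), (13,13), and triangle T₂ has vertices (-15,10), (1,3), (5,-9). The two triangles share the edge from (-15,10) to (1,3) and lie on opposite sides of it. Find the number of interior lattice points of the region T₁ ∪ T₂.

The union is the simple quadrilateral with vertices (-15,10), (13,13), (1,3), (5,-9) in order.
Using the shoelace formula, 2A = |((-15)·13 − 13·10) + (13·3 − 1·13) + (1·(-9) − 5·3) + (5·10 − (-15)·(-9))| = 408, so the area is 204.
Summing gcd(|Δx|,|Δy|) over the edges gives the boundary count: gcd(28,3) + gcd(12,10) + gcd(4,12) + gcd(20,19) = 1+2+4+1 = 8.
By Pick's theorem I = A − B/2 + 1 = 204 − 8/2 + 1 = 201.

201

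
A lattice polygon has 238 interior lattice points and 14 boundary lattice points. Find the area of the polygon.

By Pick's theorem, A = I + B/2 − 1 = 238 + 14/2 − 1 = 244.

244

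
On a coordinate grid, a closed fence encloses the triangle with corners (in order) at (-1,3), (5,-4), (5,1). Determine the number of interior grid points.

By the shoelace formula, twice the signed area is |[(-1)·(-4) − 5·3] + [5·1 − 5·(-4)] + [5·3 − (-1)·1]| = 30, so the area is 15.
Along each edge there are gcd(|Δx|,|Δy|)+1 lattice points, so counting each shared vertex once the boundary has gcd(6,7) + gcd(0,5) + gcd(6,2) = 1+5+2 = 8.
Pick's theorem gives I = A − B/2 + 1 = 15 − 8/2 + 1 = 12.

12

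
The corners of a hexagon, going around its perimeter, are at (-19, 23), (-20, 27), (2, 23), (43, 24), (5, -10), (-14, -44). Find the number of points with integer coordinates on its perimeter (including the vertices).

8

The number of boundary lattice points is Σ gcd(|Δx|,|Δy|) = gcd(1,4) + gcd(22,4) + gcd(41,1) + gcd(38,34) + gcd(19,34) + gcd(5,67) = 1+2+1+2+1+1 = 8.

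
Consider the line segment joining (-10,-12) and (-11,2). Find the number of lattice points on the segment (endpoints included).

2

The number of lattice points on a segment between lattice points is gcd(|Δx|,|Δy|) + 1 = gcd(1,14) + 1 = 1 + 1 = 2.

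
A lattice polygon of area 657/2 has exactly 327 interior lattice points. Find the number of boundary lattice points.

5

Pick's theorem gives A = I + B/2 − 1, so B = 2(A − I + 1) = 2(657/2 − 327 + 1) = 5.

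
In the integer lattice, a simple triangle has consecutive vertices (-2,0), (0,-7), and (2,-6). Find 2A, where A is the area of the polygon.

16

By the shoelace formula, twice the signed area is |[(-2)·(-7) − 0·0] + [0·(-6) − 2·(-7)] + [2·0 − (-2)·(-6)]| = 16, so the area is 8.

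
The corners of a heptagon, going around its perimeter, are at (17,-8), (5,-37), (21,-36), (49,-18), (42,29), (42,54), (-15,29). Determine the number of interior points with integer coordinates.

3123

By the shoelace formula, twice the signed area is |(17·(-37) − 5·(-8)) + (5·(-36) − 21·(-37)) + (21·(-18) − 49·(-36)) + (49·29 − 42·(-18)) + (42·54 − 42·29) + (42·29 − (-15)·54) + ((-15)·(-8) − 17·29)| = 6276, so the area is 3138.
Along each edge there are gcd(|Δx|,|Δy|)+1 lattice points, so counting each shared vertex once the boundary has gcd(12,29) + gcd(16,1) + gcd(28,18) + gcd(7,47) + gcd(0,25) + gcd(57,25) + gcd(32,37) = 1+1+2+1+25+1+1 = 32.
Pick's theorem gives I = A − B/2 + 1 = 3138 − 32/2 + 1 = 3123.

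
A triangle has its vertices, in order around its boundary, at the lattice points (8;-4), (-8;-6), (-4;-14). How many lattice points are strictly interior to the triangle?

Using the shoelace formula, 2A = |(8·(-6) − (-8)·(-4)) + ((-8)·(-14) − (-4)·(-6)) + ((-4)·(-4) − 8·(-14))| = 136, so the area is 68.
Along each edge there are gcd(|Δx|,|Δy|)+1 lattice points, so counting each shared vertex once the boundary has gcd(16,2) + gcd(4,8) + gcd(12,10) = 2+4+2 = 8.
Pick's theorem gives I = A − B/2 + 1 = 68 − 8/2 + 1 = 65.

65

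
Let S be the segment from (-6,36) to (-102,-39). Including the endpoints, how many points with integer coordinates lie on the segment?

4

The number of lattice points on a segment between lattice points is gcd(|Δx|,|Δy|) + 1 = gcd(96,75) + 1 = 3 + 1 = 4.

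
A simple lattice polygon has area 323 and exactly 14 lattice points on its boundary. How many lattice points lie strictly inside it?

317

Pick's theorem A = I + B/2 − 1 rearranges to I = A − B/2 + 1 = 323 − 14/2 + 1 = 317.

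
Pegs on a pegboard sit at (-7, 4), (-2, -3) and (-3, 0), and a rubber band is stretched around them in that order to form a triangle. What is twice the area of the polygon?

Using the shoelace formula, 2A = |((-7)·(-3) − (-2)·4) + ((-2)·0 − (-3)·(-3)) + ((-3)·4 − (-7)·0)| = 8, so the area is 4.

8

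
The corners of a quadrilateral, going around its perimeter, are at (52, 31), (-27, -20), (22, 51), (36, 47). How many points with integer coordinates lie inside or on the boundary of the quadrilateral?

The shoelace formula gives twice the area as |(52·(-20) − (-27)·31) + ((-27)·51 − 22·(-20)) + (22·47 − 36·51) + (36·31 − 52·47)| = 3270, so the area is 1635.
Summing gcd(|Δx|,|Δy|) over the edges gives the boundary count: gcd(79,51) + gcd(49,71) + gcd(14,4) + gcd(16,16) = 1+1+2+16 = 20.
Pick's theorem gives I = A − B/2 + 1 = 1635 − 20/2 + 1 = 1626, so the closed region contains I + B = 1626 + 20 = 1646 lattice points.

1646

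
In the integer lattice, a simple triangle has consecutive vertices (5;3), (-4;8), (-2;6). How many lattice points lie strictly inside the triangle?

By the shoelace formula, twice the signed area is |[5·8 − (-4)·3] + [(-4)·6 − (-2)·8] + [(-2)·3 − 5·6]| = 8, so the area is 4.
Along each edge there are gcd(|Δx|,|Δy|)+1 lattice points, so counting each shared vertex once the boundary has gcd(9,5) + gcd(2,2) + gcd(7,3) = 1+2+1 = 4.
Pick's theorem gives I = A − B/2 + 1 = 4 − 4/2 + 1 = 3.

3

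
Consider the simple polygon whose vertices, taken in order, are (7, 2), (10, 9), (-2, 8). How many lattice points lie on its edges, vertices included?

Along each edge there are gcd(|Δx|,|Δy|)+1 lattice points, so counting each shared vertex once the boundary has gcd(3,7) + gcd(12,1) + gcd(9,6) = 1+1+3 = 5.

5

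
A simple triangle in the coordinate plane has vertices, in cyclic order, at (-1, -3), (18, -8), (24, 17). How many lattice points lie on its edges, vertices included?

7

Summing gcd(|Δx|,|Δy|) over the edges gives the boundary count: gcd(19,5) + gcd(6,25) + gcd(25,20) = 1+1+5 = 7.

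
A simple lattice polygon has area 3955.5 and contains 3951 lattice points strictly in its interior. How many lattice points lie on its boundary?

Pick's theorem gives A = I + B/2 − 1, so B = 2(A − I + 1) = 2(3955.5 − 3951 + 1) = 11.

11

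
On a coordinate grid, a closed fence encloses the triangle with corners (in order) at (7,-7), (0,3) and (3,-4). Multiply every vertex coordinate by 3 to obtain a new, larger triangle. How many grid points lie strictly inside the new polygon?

Using the shoelace formula, 2A = |(7·3 − 0·(-7)) + (0·(-4) − 3·3) + (3·(-7) − 7·(-4))| = 19, so the area is 9.5.
The number of boundary lattice points is Σ gcd(|Δx|,|Δy|) = gcd(7,10) + gcd(3,7) + gcd(4,3) = 1+1+1 = 3.
Scaling by 3 multiplies the area by 3² = 9 (so the new area is 85.5) and multiplies the boundary lattice-point count by 3, giving 9.
By Pick's theorem, the interior count of the dilated polygon is 85.5 − 9/2 + 1 = 82.

82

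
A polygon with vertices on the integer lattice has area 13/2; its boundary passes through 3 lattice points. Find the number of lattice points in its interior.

6

From Pick's theorem, I = A − B/2 + 1 = 13/2 − 3/2 + 1 = 6.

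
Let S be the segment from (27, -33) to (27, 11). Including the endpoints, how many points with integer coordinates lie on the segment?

The number of lattice points on a segment between lattice points is gcd(|Δx|,|Δy|) + 1 = gcd(0,44) + 1 = 44 + 1 = 45.

45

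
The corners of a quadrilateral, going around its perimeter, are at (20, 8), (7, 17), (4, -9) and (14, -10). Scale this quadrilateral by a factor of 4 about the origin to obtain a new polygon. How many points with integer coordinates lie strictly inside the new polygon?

4391

Using the shoelace formula, 2A = |(20·17 − 7·8) + (7·(-9) − 4·17) + (4·(-10) − 14·(-9)) + (14·8 − 20·(-10))| = 551, so the area is 551/2.
The number of boundary lattice points is Σ gcd(|Δx|,|Δy|) = gcd(13,9) + gcd(3,26) + gcd(10,1) + gcd(6,18) = 1+1+1+6 = 9.
Scaling by 4 multiplies the area by 4² = 16 (so the new area is 4408) and multiplies the boundary lattice-point count by 4, giving 36.
By Pick's theorem, the interior count of the dilated polygon is 4408 − 36/2 + 1 = 4391.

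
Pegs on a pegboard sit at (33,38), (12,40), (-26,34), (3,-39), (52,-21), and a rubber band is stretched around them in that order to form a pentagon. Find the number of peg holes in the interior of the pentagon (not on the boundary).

The shoelace formula gives twice the area as |[33·40 − 12·38] + [12·34 − (-26)·40] + [(-26)·(-39) − 3·34] + [3·(-21) − 52·(-39)] + [52·38 − 33·(-21)]| = 7858, so the area is 3929.
Along each edge there are gcd(|Δx|,|Δy|)+1 lattice points, so counting each shared vertex once the boundary has gcd(21,2) + gcd(38,6) + gcd(29,73) + gcd(49,18) + gcd(19,59) = 1+2+1+1+1 = 6.
Pick's theorem gives I = A − B/2 + 1 = 3929 − 6/2 + 1 = 3927.

3927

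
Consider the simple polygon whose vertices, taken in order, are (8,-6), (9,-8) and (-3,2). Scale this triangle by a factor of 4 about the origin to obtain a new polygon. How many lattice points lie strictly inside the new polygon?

105

The shoelace formula gives twice the area as |(8·(-8) − 9·(-6)) + (9·2 − (-3)·(-8)) + ((-3)·(-6) − 8·2)| = 14, so the area is 7.
The number of boundary lattice points is Σ gcd(|Δx|,|Δy|) = gcd(1,2) + gcd(12,10) + gcd(11,8) = 1+2+1 = 4.
Scaling by 4 multiplies the area by 4² = 16 (so the new area is 112) and multiplies the boundary lattice-point count by 4, giving 16.
By Pick's theorem, the interior count of the dilated polygon is 112 − 16/2 + 1 = 105.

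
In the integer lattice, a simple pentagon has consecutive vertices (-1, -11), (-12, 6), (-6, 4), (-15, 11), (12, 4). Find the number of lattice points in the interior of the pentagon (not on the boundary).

236

Using the shoelace formula, 2A = |[(-1)·6 − (-12)·(-11)] + [(-12)·4 − (-6)·6] + [(-6)·11 − (-15)·4] + [(-15)·4 − 12·11] + [12·(-11) − (-1)·4]| = 476, so the area is 238.
Summing gcd(|Δx|,|Δy|) over the edges gives the boundary count: gcd(11,17) + gcd(6,2) + gcd(9,7) + gcd(27,7) + gcd(13,15) = 1+2+1+1+1 = 6.
Pick's theorem gives I = A − B/2 + 1 = 238 − 6/2 + 1 = 236.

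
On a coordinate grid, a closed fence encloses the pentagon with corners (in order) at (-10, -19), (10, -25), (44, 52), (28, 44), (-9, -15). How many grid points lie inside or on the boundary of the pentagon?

By the shoelace formula, twice the signed area is |((-10)·(-25) − 10·(-19)) + (10·52 − 44·(-25)) + (44·44 − 28·52) + (28·(-15) − (-9)·44) + ((-9)·(-19) − (-10)·(-15))| = 2537, so the area is 2537/2.
Summing gcd(|Δx|,|Δy|) over the edges gives the boundary count: gcd(20,6) + gcd(34,77) + gcd(16,8) + gcd(37,59) + gcd(1,4) = 2+1+8+1+1 = 13.
Pick's theorem gives I = A − B/2 + 1 = 2537/2 − 13/2 + 1 = 1263, so the closed region contains I + B = 1263 + 13 = 1276 lattice points.

1276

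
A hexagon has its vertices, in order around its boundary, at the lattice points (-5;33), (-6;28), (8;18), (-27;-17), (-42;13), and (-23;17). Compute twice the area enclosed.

2078

Using the shoelace formula, 2A = |[(-5)·28 − (-6)·33] + [(-6)·18 − 8·28] + [8·(-17) − (-27)·18] + [(-27)·13 − (-42)·(-17)] + [(-42)·17 − (-23)·13] + [(-23)·33 − (-5)·17]| = 2078, so the area is 1039.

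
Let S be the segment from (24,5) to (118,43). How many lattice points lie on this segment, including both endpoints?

The number of lattice points on a segment between lattice points is gcd(|Δx|,|Δy|) + 1 = gcd(94,38) + 1 = 2 + 1 = 3.

3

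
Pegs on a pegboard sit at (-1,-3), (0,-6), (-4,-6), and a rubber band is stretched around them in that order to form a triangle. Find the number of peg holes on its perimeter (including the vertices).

Along each edge there are gcd(|Δx|,|Δy|)+1 lattice points, so counting each shared vertex once the boundary has gcd(1,3) + gcd(4,0) + gcd(3,3) = 1+4+3 = 8.

8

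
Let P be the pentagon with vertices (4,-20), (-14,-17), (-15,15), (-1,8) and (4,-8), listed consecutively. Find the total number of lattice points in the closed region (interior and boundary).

508

Using the shoelace formula, 2A = |(4·(-17) − (-14)·(-20)) + ((-14)·15 − (-15)·(-17)) + ((-15)·8 − (-1)·15) + ((-1)·(-8) − 4·8) + (4·(-20) − 4·(-8))| = 990, so the area is 495.
The number of boundary lattice points is Σ gcd(|Δx|,|Δy|) = gcd(18,3) + gcd(1,32) + gcd(14,7) + gcd(5,16) + gcd(0,12) = 3+1+7+1+12 = 24.
Pick's theorem gives I = A − B/2 + 1 = 495 − 24/2 + 1 = 484, so the closed region contains I + B = 484 + 24 = 508 lattice points.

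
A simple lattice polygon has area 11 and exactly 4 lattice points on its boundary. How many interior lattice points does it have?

Pick's theorem A = I + B/2 − 1 rearranges to I = A − B/2 + 1 = 11 − 4/2 + 1 = 10.

10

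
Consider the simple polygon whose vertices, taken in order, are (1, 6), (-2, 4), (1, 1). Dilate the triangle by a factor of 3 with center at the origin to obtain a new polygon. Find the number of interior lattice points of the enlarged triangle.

55

The shoelace formula gives twice the area as |(1·4 − (-2)·6) + ((-2)·1 − 1·4) + (1·6 − 1·1)| = 15, so the area is 15/2.
The number of boundary lattice points is Σ gcd(|Δx|,|Δy|) = gcd(3,2) + gcd(3,3) + gcd(0,5) = 1+3+5 = 9.
Scaling by 3 multiplies the area by 3² = 9 (so the new area is 67.5) and multiplies the boundary lattice-point count by 3, giving 27.
By Pick's theorem, the interior count of the dilated polygon is 67.5 − 27/2 + 1 = 55.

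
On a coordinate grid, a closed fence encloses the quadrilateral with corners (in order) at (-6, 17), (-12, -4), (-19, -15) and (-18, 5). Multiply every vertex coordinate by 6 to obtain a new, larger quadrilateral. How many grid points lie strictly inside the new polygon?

Using the shoelace formula, 2A = |((-6)·(-4) − (-12)·17) + ((-12)·(-15) − (-19)·(-4)) + ((-19)·5 − (-18)·(-15)) + ((-18)·17 − (-6)·5)| = 309, so the area is 154.5.
The number of boundary lattice points is Σ gcd(|Δx|,|Δy|) = gcd(6,21) + gcd(7,11) + gcd(1,20) + gcd(12,12) = 3+1+1+12 = 17.
Scaling by 6 multiplies the area by 6² = 36 (so the new area is 5562) and multiplies the boundary lattice-point count by 6, giving 102.
By Pick's theorem, the interior count of the dilated polygon is 5562 − 102/2 + 1 = 5512.

5512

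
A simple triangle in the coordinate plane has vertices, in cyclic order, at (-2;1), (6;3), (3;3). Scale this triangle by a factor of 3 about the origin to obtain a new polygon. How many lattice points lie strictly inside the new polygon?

Using the shoelace formula, 2A = |[(-2)·3 − 6·1] + [6·3 − 3·3] + [3·1 − (-2)·3]| = 6, so the area is 3.
The number of boundary lattice points is Σ gcd(|Δx|,|Δy|) = gcd(8,2) + gcd(3,0) + gcd(5,2) = 2+3+1 = 6.
Scaling by 3 multiplies the area by 3² = 9 (so the new area is 27) and multiplies the boundary lattice-point count by 3, giving 18.
By Pick's theorem, the interior count of the dilated polygon is 27 − 18/2 + 1 = 19.

19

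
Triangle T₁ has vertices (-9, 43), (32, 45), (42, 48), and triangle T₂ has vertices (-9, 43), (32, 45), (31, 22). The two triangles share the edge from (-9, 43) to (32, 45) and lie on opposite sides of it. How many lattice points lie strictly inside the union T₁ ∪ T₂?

The union is the simple quadrilateral with vertices (-9, 43), (42, 48), (32, 45), (31, 22) in order.
The shoelace formula gives twice the area as |[(-9)·48 − 42·43] + [42·45 − 32·48] + [32·22 − 31·45] + [31·43 − (-9)·22]| = 1044, so the area is 522.
The number of boundary lattice points is Σ gcd(|Δx|,|Δy|) = gcd(51,5) + gcd(10,3) + gcd(1,23) + gcd(40,21) = 1+1+1+1 = 4.
By Pick's theorem I = A − B/2 + 1 = 522 − 4/2 + 1 = 521.

521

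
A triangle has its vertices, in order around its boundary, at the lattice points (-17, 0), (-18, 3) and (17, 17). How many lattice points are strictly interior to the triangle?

48

Using the shoelace formula, 2A = |[(-17)·3 − (-18)·0] + [(-18)·17 − 17·3] + [17·0 − (-17)·17]| = 119, so the area is 59.5.
The number of boundary lattice points is Σ gcd(|Δx|,|Δy|) = gcd(1,3) + gcd(35,14) + gcd(34,17) = 1+7+17 = 25.
By Pick's theorem A = I + B/2 − 1, so I = 59.5 − 25/2 + 1 = 48.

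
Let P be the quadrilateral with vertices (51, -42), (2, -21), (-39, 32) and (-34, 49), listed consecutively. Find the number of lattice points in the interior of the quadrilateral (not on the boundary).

Using the shoelace formula, 2A = |(51·(-21) − 2·(-42)) + (2·32 − (-39)·(-21)) + ((-39)·49 − (-34)·32) + ((-34)·(-42) − 51·49)| = 3636, so the area is 1818.
Summing gcd(|Δx|,|Δy|) over the edges gives the boundary count: gcd(49,21) + gcd(41,53) + gcd(5,17) + gcd(85,91) = 7+1+1+1 = 10.
By Pick's theorem A = I + B/2 − 1, so I = 1818 − 10/2 + 1 = 1814.

1814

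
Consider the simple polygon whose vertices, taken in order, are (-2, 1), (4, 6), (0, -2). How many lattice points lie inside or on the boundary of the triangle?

Using the shoelace formula, 2A = |[(-2)·6 − 4·1] + [4·(-2) − 0·6] + [0·1 − (-2)·(-2)]| = 28, so the area is 14.
Summing gcd(|Δx|,|Δy|) over the edges gives the boundary count: gcd(6,5) + gcd(4,8) + gcd(2,3) = 1+4+1 = 6.
Pick's theorem gives I = A − B/2 + 1 = 14 − 6/2 + 1 = 12, so the closed region contains I + B = 12 + 6 = 18 lattice points.

18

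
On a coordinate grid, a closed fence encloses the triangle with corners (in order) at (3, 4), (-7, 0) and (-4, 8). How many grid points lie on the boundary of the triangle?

4

The number of boundary lattice points is Σ gcd(|Δx|,|Δy|) = gcd(10,4) + gcd(3,8) + gcd(7,4) = 2+1+1 = 4.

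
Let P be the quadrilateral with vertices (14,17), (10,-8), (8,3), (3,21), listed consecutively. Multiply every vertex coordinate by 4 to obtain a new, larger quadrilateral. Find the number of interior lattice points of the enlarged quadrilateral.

Using the shoelace formula, 2A = |(14·(-8) − 10·17) + (10·3 − 8·(-8)) + (8·21 − 3·3) + (3·17 − 14·21)| = 272, so the area is 136.
The number of boundary lattice points is Σ gcd(|Δx|,|Δy|) = gcd(4,25) + gcd(2,11) + gcd(5,18) + gcd(11,4) = 1+1+1+1 = 4.
Scaling by 4 multiplies the area by 4² = 16 (so the new area is 2176) and multiplies the boundary lattice-point count by 4, giving 16.
By Pick's theorem, the interior count of the dilated polygon is 2176 − 16/2 + 1 = 2169.

2169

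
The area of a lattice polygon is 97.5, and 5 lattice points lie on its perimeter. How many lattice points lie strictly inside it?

From Pick's theorem, I = A − B/2 + 1 = 97.5 − 5/2 + 1 = 96.

96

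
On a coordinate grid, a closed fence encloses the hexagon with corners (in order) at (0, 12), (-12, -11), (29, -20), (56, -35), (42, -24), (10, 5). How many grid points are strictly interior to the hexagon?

The shoelace formula gives twice the area as |[0·(-11) − (-12)·12] + [(-12)·(-20) − 29·(-11)] + [29·(-35) − 56·(-20)] + [56·(-24) − 42·(-35)] + [42·5 − 10·(-24)] + [10·12 − 0·5]| = 1504, so the area is 752.
Summing gcd(|Δx|,|Δy|) over the edges gives the boundary count: gcd(12,23) + gcd(41,9) + gcd(27,15) + gcd(14,11) + gcd(32,29) + gcd(10,7) = 1+1+3+1+1+1 = 8.
Pick's theorem gives I = A − B/2 + 1 = 752 − 8/2 + 1 = 749.

749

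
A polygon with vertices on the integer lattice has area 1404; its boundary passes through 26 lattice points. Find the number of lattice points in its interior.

Pick's theorem A = I + B/2 − 1 rearranges to I = A − B/2 + 1 = 1404 − 26/2 + 1 = 1392.

1392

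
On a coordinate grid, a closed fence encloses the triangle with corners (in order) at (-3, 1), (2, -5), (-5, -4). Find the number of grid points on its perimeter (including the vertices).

3

Summing gcd(|Δx|,|Δy|) over the edges gives the boundary count: gcd(5,6) + gcd(7,1) + gcd(2,5) = 1+1+1 = 3.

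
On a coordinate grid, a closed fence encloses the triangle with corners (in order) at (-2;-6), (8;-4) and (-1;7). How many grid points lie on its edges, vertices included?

Along each edge there are gcd(|Δx|,|Δy|)+1 lattice points, so counting each shared vertex once the boundary has gcd(10,2) + gcd(9,11) + gcd(1,13) = 2+1+1 = 4.

4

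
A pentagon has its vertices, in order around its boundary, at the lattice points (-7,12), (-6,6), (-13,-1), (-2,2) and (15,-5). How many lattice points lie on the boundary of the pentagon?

11

Summing gcd(|Δx|,|Δy|) over the edges gives the boundary count: gcd(1,6) + gcd(7,7) + gcd(11,3) + gcd(17,7) + gcd(22,17) = 1+7+1+1+1 = 11.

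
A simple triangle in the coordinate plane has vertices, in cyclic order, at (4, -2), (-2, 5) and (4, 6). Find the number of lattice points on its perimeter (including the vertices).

The number of boundary lattice points is Σ gcd(|Δx|,|Δy|) = gcd(6,7) + gcd(6,1) + gcd(0,8) = 1+1+8 = 10.

10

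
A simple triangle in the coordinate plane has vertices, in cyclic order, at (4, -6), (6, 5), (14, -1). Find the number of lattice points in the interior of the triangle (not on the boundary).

47

Using the shoelace formula, 2A = |(4·5 − 6·(-6)) + (6·(-1) − 14·5) + (14·(-6) − 4·(-1))| = 100, so the area is 50.
Summing gcd(|Δx|,|Δy|) over the edges gives the boundary count: gcd(2,11) + gcd(8,6) + gcd(10,5) = 1+2+5 = 8.
By Pick's theorem A = I + B/2 − 1, so I = 50 − 8/2 + 1 = 47.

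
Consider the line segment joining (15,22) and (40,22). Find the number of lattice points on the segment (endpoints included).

26

The number of lattice points on a segment between lattice points is gcd(|Δx|,|Δy|) + 1 = gcd(25,0) + 1 = 25 + 1 = 26.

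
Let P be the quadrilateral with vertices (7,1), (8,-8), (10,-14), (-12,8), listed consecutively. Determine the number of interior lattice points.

114

The shoelace formula gives twice the area as |(7·(-8) − 8·1) + (8·(-14) − 10·(-8)) + (10·8 − (-12)·(-14)) + ((-12)·1 − 7·8)| = 252, so the area is 126.
Summing gcd(|Δx|,|Δy|) over the edges gives the boundary count: gcd(1,9) + gcd(2,6) + gcd(22,22) + gcd(19,7) = 1+2+22+1 = 26.
Pick's theorem gives I = A − B/2 + 1 = 126 − 26/2 + 1 = 114.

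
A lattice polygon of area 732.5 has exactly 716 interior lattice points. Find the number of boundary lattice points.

35

Pick's theorem gives A = I + B/2 − 1, so B = 2(A − I + 1) = 2(732.5 − 716 + 1) = 35.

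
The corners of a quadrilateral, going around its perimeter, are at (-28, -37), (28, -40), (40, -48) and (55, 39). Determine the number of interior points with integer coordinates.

By the shoelace formula, twice the signed area is |((-28)·(-40) − 28·(-37)) + (28·(-48) − 40·(-40)) + (40·39 − 55·(-48)) + (55·(-37) − (-28)·39)| = 5669, so the area is 5669/2.
The number of boundary lattice points is Σ gcd(|Δx|,|Δy|) = gcd(56,3) + gcd(12,8) + gcd(15,87) + gcd(83,76) = 1+4+3+1 = 9.
By Pick's theorem A = I + B/2 − 1, so I = 5669/2 − 9/2 + 1 = 2831.

2831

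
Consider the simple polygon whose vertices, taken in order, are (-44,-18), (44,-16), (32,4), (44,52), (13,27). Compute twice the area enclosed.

By the shoelace formula, twice the signed area is |((-44)·(-16) − 44·(-18)) + (44·4 − 32·(-16)) + (32·52 − 44·4) + (44·27 − 13·52) + (13·(-18) − (-44)·27)| = 5138, so the area is 2569.

5138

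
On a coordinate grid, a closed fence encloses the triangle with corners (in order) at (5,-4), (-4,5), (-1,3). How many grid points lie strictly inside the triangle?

0

The shoelace formula gives twice the area as |(5·5 − (-4)·(-4)) + ((-4)·3 − (-1)·5) + ((-1)·(-4) − 5·3)| = 9, so the area is 9/2.
The number of boundary lattice points is Σ gcd(|Δx|,|Δy|) = gcd(9,9) + gcd(3,2) + gcd(6,7) = 9+1+1 = 11.
Pick's theorem gives I = A − B/2 + 1 = 9/2 − 11/2 + 1 = 0.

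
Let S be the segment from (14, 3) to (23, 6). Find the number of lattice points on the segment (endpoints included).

4

The number of lattice points on a segment between lattice points is gcd(|Δx|,|Δy|) + 1 = gcd(9,3) + 1 = 3 + 1 = 4.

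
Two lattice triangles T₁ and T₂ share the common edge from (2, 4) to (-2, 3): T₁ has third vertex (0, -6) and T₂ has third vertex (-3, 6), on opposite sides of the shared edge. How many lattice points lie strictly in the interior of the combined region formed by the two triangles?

The union is the simple quadrilateral with vertices (2, 4), (0, -6), (-2, 3), (-3, 6) in order.
Using the shoelace formula, 2A = |(2·(-6) − 0·4) + (0·3 − (-2)·(-6)) + ((-2)·6 − (-3)·3) + ((-3)·4 − 2·6)| = 51, so the area is 51/2.
The number of boundary lattice points is Σ gcd(|Δx|,|Δy|) = gcd(2,10) + gcd(2,9) + gcd(1,3) + gcd(5,2) = 2+1+1+1 = 5.
By Pick's theorem I = A − B/2 + 1 = 51/2 − 5/2 + 1 = 24.

24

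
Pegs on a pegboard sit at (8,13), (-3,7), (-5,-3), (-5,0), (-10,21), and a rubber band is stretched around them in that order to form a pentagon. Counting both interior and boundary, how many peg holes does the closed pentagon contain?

The shoelace formula gives twice the area as |(8·7 − (-3)·13) + ((-3)·(-3) − (-5)·7) + ((-5)·0 − (-5)·(-3)) + ((-5)·21 − (-10)·0) + ((-10)·13 − 8·21)| = 279, so the area is 279/2.
Along each edge there are gcd(|Δx|,|Δy|)+1 lattice points, so counting each shared vertex once the boundary has gcd(11,6) + gcd(2,10) + gcd(0,3) + gcd(5,21) + gcd(18,8) = 1+2+3+1+2 = 9.
Pick's theorem gives I = A − B/2 + 1 = 279/2 − 9/2 + 1 = 136, so the closed region contains I + B = 136 + 9 = 145 lattice points.

145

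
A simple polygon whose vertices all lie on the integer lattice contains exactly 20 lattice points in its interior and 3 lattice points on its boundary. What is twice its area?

By Pick's theorem, A = I + B/2 − 1 = 20 + 3/2 − 1 = 41/2.
Hence 2A = 41.

41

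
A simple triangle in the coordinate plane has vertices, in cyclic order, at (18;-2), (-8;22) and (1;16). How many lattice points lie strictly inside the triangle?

28

The shoelace formula gives twice the area as |(18·22 − (-8)·(-2)) + ((-8)·16 − 1·22) + (1·(-2) − 18·16)| = 60, so the area is 30.
The number of boundary lattice points is Σ gcd(|Δx|,|Δy|) = gcd(26,24) + gcd(9,6) + gcd(17,18) = 2+3+1 = 6.
By Pick's theorem A = I + B/2 − 1, so I = 30 − 6/2 + 1 = 28.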